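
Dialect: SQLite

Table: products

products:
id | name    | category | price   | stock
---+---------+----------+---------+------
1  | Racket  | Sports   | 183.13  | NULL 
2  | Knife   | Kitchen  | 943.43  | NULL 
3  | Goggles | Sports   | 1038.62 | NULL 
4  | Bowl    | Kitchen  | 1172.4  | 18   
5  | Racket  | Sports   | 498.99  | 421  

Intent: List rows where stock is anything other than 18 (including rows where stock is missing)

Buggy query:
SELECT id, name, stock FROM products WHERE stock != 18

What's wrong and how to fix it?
Bug: Inequality against NULL is unknown, not true; rows with NULL are dropped

Fix: Add an explicit OR stock IS NULL to include the missing-value rows

Corrected query:
SELECT id, name, stock FROM products WHERE stock != 18 OR stock IS NULL

Result:
id | name    | stock
---+---------+------
1  | Racket  | NULL 
2  | Knife   | NULL 
3  | Goggles | NULL 
5  | Racket  | 421  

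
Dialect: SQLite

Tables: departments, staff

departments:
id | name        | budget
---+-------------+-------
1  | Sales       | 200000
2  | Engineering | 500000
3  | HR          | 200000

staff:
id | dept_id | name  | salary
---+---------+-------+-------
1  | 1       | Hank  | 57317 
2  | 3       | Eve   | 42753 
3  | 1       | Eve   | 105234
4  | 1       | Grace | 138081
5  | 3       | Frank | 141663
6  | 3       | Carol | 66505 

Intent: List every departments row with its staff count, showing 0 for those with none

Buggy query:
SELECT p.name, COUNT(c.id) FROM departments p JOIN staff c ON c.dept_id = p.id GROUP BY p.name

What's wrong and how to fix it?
Bug: An inner join excludes parents with zero children

Fix: Use LEFT JOIN so parents without children still appear (COUNT(c.id) gives 0)

Corrected query:
SELECT p.name, COUNT(c.id) FROM departments p LEFT JOIN staff c ON c.dept_id = p.id GROUP BY p.name

Result:
name        | COUNT(c.id)
------------+------------
Engineering | 0          
HR          | 3          
Sales       | 3          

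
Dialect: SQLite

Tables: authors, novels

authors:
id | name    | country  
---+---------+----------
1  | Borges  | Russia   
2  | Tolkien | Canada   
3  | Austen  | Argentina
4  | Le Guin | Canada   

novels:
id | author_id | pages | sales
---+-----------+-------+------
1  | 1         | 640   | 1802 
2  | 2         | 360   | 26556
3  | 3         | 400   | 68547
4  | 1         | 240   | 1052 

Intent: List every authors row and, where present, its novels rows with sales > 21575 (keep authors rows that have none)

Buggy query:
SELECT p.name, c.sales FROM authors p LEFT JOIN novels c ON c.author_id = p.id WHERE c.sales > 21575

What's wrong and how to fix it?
Bug: A WHERE condition on the right-hand table after LEFT JOIN drops unmatched parents

Fix: Move the right-table condition into the ON clause so unmatched parents are kept

Corrected query:
SELECT p.name, c.sales FROM authors p LEFT JOIN novels c ON c.author_id = p.id AND c.sales > 21575

Result:
name    | sales
--------+------
Borges  | NULL 
Tolkien | 26556
Austen  | 68547
Le Guin | NULL 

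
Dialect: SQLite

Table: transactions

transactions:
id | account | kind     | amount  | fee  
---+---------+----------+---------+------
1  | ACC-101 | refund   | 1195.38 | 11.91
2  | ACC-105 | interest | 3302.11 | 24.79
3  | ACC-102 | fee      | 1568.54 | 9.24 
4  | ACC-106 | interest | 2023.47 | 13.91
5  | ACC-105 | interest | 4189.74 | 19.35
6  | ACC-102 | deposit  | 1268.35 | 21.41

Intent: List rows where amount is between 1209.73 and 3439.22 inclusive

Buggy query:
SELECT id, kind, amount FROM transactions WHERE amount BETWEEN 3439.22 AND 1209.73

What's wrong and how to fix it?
Bug: The bounds are reversed; BETWEEN a AND b requires a <= b to match anything

Fix: Write BETWEEN 1209.73 AND 3439.22

Corrected query:
SELECT id, kind, amount FROM transactions WHERE amount BETWEEN 1209.73 AND 3439.22

Result:
id | kind     | amount 
---+----------+--------
2  | interest | 3302.11
3  | fee      | 1568.54
4  | interest | 2023.47
6  | deposit  | 1268.35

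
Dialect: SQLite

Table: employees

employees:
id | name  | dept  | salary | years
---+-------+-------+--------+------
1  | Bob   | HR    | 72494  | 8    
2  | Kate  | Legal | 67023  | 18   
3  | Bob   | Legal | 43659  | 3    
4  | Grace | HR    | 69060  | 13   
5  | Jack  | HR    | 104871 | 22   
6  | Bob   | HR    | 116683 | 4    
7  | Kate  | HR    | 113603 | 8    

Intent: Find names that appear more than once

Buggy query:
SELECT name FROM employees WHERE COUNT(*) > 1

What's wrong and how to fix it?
Bug: COUNT(*) is an aggregate and cannot be used in WHERE

Fix: Group first, then use HAVING for the count condition

Corrected query:
SELECT name FROM employees GROUP BY name HAVING COUNT(*) > 1

Result:
name
----
Bob 
Kate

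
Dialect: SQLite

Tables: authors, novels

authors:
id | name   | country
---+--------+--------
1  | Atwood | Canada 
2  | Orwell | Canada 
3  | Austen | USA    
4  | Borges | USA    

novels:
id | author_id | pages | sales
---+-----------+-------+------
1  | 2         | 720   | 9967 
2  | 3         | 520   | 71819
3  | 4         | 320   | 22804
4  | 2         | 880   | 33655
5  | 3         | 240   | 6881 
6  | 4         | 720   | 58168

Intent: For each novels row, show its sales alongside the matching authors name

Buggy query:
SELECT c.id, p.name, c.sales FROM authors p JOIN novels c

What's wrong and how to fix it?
Bug: Missing join condition: each novels row is matched to all authors rows instead of just its own

Fix: Add ON c.author_id = p.id to the JOIN

Corrected query:
SELECT c.id, p.name, c.sales FROM authors p JOIN novels c ON c.author_id = p.id

Result:
id | name   | sales
---+--------+------
1  | Orwell | 9967 
2  | Austen | 71819
3  | Borges | 22804
4  | Orwell | 33655
5  | Austen | 6881 
6  | Borges | 58168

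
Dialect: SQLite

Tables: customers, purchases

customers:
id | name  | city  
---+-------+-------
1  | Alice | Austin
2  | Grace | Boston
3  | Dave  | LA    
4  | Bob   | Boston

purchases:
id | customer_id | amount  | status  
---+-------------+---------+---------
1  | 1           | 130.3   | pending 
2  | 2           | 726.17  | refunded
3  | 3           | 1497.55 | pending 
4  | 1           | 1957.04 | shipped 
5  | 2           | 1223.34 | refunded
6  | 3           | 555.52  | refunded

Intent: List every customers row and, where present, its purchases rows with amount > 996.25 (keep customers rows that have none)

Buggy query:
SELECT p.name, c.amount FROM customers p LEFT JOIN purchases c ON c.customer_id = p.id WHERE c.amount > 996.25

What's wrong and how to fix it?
Bug: Filtering c.amount in WHERE discards the NULL rows produced by LEFT JOIN, turning it into an inner join

Fix: Move the right-table condition into the ON clause so unmatched parents are kept

Corrected query:
SELECT p.name, c.amount FROM customers p LEFT JOIN purchases c ON c.customer_id = p.id AND c.amount > 996.25

Result:
name  | amount 
------+--------
Alice | 1957.04
Grace | 1223.34
Dave  | 1497.55
Bob   | NULL   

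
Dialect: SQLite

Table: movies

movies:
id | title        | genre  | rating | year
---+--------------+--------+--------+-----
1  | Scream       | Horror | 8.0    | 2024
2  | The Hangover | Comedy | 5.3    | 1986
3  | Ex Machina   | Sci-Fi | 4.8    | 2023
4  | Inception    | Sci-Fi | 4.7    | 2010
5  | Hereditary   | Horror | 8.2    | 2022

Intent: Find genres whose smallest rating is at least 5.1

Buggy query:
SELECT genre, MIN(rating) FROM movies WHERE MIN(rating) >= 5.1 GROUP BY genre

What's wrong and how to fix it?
Bug: MIN() in WHERE is a misuse of aggregate

Fix: Use HAVING for the per-group MIN condition

Corrected query:
SELECT genre, MIN(rating) FROM movies GROUP BY genre HAVING MIN(rating) >= 5.1

Result:
genre  | MIN(rating)
-------+------------
Comedy | 5.3        
Horror | 8          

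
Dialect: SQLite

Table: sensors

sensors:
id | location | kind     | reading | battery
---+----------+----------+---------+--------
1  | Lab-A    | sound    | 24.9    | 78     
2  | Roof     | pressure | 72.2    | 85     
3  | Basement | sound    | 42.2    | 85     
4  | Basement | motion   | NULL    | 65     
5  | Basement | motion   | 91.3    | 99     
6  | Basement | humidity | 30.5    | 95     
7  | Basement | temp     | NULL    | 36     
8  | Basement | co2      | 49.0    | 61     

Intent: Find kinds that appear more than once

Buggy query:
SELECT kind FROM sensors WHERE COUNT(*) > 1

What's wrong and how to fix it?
Bug: COUNT(*) is an aggregate and cannot be used in WHERE

Fix: GROUP BY kind, then filter groups with HAVING COUNT(*) > 1

Corrected query:
SELECT kind FROM sensors GROUP BY kind HAVING COUNT(*) > 1

Result:
kind  
------
motion
sound 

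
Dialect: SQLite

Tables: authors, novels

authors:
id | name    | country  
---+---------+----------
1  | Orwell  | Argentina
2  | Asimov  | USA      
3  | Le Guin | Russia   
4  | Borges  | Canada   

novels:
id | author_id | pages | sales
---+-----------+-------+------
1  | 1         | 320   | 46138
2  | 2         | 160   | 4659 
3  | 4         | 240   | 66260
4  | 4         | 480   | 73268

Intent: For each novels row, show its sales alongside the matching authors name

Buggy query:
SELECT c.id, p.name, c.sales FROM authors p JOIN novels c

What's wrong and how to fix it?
Bug: Missing join condition: each novels row is matched to all authors rows instead of just its own

Fix: Add ON c.author_id = p.id to the JOIN

Corrected query:
SELECT c.id, p.name, c.sales FROM authors p JOIN novels c ON c.author_id = p.id

Result:
id | name   | sales
---+--------+------
1  | Orwell | 46138
2  | Asimov | 4659 
3  | Borges | 66260
4  | Borges | 73268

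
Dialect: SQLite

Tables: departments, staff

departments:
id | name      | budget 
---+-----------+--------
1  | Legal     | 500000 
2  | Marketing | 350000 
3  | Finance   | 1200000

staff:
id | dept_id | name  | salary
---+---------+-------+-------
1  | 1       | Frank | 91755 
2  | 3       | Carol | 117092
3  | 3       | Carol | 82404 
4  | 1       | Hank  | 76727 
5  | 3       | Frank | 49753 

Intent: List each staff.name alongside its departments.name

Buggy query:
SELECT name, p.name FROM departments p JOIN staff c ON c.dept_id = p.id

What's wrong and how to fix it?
Bug: Both tables have a 'name' column; the unqualified reference is ambiguous

Fix: Prefix ambiguous columns with the table alias

Corrected query:
SELECT c.name, p.name FROM departments p JOIN staff c ON c.dept_id = p.id

Result:
name  | name   
------+--------
Frank | Legal  
Carol | Finance
Carol | Finance
Hank  | Legal  
Frank | Finance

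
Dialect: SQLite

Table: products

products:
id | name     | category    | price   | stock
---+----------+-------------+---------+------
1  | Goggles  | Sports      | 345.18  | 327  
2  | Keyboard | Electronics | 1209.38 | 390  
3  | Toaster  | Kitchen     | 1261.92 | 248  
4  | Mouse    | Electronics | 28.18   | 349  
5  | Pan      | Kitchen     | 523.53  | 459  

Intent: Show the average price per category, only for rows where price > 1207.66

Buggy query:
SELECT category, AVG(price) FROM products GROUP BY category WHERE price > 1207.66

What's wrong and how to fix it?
Bug: Row-level WHERE must come before GROUP BY in the clause order

Fix: Move the WHERE clause before GROUP BY

Corrected query:
SELECT category, AVG(price) FROM products WHERE price > 1207.66 GROUP BY category

Result:
category    | AVG(price)
------------+-----------
Electronics | 1209.38   
Kitchen     | 1261.92   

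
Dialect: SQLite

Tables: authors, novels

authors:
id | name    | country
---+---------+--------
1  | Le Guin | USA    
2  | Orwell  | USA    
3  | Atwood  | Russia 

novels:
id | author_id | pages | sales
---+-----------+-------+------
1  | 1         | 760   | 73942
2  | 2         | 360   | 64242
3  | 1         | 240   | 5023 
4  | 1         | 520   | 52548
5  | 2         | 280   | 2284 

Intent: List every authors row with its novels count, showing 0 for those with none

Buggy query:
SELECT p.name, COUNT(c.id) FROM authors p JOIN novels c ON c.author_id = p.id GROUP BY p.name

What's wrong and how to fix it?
Bug: An inner join excludes parents with zero children

Fix: Use LEFT JOIN so parents without children still appear (COUNT(c.id) gives 0)

Corrected query:
SELECT p.name, COUNT(c.id) FROM authors p LEFT JOIN novels c ON c.author_id = p.id GROUP BY p.name

Result:
name    | COUNT(c.id)
--------+------------
Atwood  | 0          
Le Guin | 3          
Orwell  | 2          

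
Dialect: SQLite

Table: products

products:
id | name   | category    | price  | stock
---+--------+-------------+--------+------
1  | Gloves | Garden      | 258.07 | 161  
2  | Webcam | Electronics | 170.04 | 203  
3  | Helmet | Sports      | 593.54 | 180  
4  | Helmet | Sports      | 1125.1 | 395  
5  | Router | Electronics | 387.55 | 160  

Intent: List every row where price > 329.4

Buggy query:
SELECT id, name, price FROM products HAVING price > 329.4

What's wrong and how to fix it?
Bug: HAVING filters the output of aggregation, but this query has no GROUP BY and no aggregate functions, so SQLite rejects it (HAVING clause on a non-aggregate query); the condition here is per row

Fix: Replace HAVING with WHERE since the condition applies to individual rows

Corrected query:
SELECT id, name, price FROM products WHERE price > 329.4

Result:
id | name   | price 
---+--------+-------
3  | Helmet | 593.54
4  | Helmet | 1125.1
5  | Router | 387.55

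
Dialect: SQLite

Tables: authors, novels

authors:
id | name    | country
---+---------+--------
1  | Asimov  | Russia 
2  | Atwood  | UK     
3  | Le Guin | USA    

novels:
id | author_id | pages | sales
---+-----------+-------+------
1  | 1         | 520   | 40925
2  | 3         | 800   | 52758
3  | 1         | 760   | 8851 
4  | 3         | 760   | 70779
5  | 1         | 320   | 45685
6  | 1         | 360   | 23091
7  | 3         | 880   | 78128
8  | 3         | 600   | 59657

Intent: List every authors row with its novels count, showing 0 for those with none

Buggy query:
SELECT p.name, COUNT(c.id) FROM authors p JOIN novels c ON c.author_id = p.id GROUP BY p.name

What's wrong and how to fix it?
Bug: INNER JOIN drops authors rows that have no matching novels rows

Fix: Switch to LEFT JOIN to retain unmatched parent rows

Corrected query:
SELECT p.name, COUNT(c.id) FROM authors p LEFT JOIN novels c ON c.author_id = p.id GROUP BY p.name

Result:
name    | COUNT(c.id)
--------+------------
Asimov  | 4          
Atwood  | 0          
Le Guin | 4          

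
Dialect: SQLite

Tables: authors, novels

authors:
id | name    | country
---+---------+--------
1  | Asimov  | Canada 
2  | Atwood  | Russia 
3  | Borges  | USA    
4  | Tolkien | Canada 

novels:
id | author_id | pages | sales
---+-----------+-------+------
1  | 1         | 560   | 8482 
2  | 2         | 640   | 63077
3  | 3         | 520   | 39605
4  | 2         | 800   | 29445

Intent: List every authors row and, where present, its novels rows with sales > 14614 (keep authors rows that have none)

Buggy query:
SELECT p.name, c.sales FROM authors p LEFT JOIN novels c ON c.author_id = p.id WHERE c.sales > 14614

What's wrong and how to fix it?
Bug: Filtering c.sales in WHERE discards the NULL rows produced by LEFT JOIN, turning it into an inner join

Fix: Put 'c.sales > 14614' in the JOIN's ON clause instead of WHERE

Corrected query:
SELECT p.name, c.sales FROM authors p LEFT JOIN novels c ON c.author_id = p.id AND c.sales > 14614

Result:
name    | sales
--------+------
Asimov  | NULL 
Atwood  | 29445
Atwood  | 63077
Borges  | 39605
Tolkien | NULL 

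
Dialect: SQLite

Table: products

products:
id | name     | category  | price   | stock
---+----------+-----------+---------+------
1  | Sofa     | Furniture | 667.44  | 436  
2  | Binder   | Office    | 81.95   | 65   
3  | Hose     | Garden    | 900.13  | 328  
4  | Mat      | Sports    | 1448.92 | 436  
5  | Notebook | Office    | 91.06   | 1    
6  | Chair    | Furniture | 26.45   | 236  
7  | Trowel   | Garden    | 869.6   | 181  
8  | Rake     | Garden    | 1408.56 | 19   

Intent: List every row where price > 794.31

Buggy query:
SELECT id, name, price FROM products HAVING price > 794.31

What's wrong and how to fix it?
Bug: This is a non-aggregate query (no GROUP BY, no aggregates), so in SQLite the HAVING clause is invalid here; a row-level condition belongs in WHERE

Fix: Replace HAVING with WHERE since the condition applies to individual rows

Corrected query:
SELECT id, name, price FROM products WHERE price > 794.31

Result:
id | name   | price  
---+--------+--------
3  | Hose   | 900.13 
4  | Mat    | 1448.92
7  | Trowel | 869.6  
8  | Rake   | 1408.56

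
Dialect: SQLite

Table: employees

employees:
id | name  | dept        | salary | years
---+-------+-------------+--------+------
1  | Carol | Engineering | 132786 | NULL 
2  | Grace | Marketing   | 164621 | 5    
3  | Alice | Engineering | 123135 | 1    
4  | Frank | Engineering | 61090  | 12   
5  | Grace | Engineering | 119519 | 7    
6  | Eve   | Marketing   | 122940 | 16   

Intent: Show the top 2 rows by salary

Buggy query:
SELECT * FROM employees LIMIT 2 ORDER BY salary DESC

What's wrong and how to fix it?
Bug: ORDER BY cannot follow LIMIT; LIMIT is the final clause

Fix: Swap the clauses: ORDER BY first, then LIMIT

Corrected query:
SELECT * FROM employees ORDER BY salary DESC LIMIT 2

Result:
id | name  | dept        | salary | years
---+-------+-------------+--------+------
2  | Grace | Marketing   | 164621 | 5    
1  | Carol | Engineering | 132786 | NULL 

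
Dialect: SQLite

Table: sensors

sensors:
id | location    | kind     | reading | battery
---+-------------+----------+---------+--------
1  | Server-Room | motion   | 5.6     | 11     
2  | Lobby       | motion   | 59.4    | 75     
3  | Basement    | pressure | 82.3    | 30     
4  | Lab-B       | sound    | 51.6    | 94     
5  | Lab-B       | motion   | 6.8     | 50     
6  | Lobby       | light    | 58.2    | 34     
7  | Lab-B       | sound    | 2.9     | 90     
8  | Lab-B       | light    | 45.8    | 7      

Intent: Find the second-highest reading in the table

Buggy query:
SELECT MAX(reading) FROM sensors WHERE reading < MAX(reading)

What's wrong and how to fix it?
Bug: The inner MAX is an aggregate inside WHERE, which is not allowed

Fix: Put the inner MAX in a scalar subquery

Corrected query:
SELECT MAX(reading) FROM sensors WHERE reading < (SELECT MAX(reading) FROM sensors)

Result:
MAX(reading)
------------
59.4        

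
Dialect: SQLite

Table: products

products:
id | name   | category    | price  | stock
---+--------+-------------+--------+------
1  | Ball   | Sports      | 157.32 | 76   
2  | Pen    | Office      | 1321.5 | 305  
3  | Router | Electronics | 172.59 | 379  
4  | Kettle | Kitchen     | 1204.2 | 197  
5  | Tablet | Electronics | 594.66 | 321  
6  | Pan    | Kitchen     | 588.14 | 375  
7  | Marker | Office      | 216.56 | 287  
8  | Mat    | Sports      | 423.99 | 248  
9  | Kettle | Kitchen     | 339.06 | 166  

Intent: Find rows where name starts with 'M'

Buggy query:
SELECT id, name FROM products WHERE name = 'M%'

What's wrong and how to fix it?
Bug: Wildcards only work with LIKE; '=' treats '%' as a literal character

Fix: Replace '=' with LIKE so 'M%' is treated as a pattern

Corrected query:
SELECT id, name FROM products WHERE name LIKE 'M%'

Result:
id | name  
---+-------
7  | Marker
8  | Mat   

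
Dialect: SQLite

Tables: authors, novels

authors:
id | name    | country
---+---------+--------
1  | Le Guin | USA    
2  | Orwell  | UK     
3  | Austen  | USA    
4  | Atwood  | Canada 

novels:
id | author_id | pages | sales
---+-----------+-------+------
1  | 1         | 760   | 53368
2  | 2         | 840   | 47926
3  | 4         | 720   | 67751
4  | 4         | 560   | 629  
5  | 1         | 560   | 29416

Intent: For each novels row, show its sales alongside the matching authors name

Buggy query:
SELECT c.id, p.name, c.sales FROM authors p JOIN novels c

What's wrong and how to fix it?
Bug: JOIN with no ON clause produces a cartesian product; every novels row pairs with every authors row

Fix: Specify the join condition linking the foreign key to the parent id

Corrected query:
SELECT c.id, p.name, c.sales FROM authors p JOIN novels c ON c.author_id = p.id

Result:
id | name    | sales
---+---------+------
1  | Le Guin | 53368
2  | Orwell  | 47926
3  | Atwood  | 67751
4  | Atwood  | 629  
5  | Le Guin | 29416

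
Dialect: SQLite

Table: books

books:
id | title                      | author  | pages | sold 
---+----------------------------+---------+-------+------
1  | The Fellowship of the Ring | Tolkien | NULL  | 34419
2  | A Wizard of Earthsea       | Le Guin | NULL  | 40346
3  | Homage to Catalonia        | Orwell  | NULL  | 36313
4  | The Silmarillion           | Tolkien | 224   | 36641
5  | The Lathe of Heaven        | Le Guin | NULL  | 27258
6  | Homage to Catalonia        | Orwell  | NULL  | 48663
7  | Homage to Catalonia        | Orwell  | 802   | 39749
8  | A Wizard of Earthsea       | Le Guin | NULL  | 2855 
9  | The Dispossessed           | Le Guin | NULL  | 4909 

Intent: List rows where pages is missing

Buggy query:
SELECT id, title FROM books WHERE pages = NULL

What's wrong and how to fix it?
Bug: '= NULL' is always unknown in SQL three-valued logic, so no rows match

Fix: Replace '= NULL' with 'IS NULL'

Corrected query:
SELECT id, title FROM books WHERE pages IS NULL

Result:
id | title                     
---+---------------------------
1  | The Fellowship of the Ring
2  | A Wizard of Earthsea      
3  | Homage to Catalonia       
5  | The Lathe of Heaven       
6  | Homage to Catalonia       
8  | A Wizard of Earthsea      
9  | The Dispossessed          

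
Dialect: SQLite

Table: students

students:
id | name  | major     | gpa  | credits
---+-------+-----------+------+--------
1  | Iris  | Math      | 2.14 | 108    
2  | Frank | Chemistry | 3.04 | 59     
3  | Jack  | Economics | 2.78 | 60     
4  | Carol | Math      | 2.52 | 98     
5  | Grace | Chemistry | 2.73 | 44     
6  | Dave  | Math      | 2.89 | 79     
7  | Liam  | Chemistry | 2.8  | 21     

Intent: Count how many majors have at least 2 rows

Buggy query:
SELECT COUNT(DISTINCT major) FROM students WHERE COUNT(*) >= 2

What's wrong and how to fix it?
Bug: WHERE filters individual rows, not groups, so a group-level COUNT is invalid there

Fix: Use a subquery that GROUPs and filters with HAVING, then count its rows

Corrected query:
SELECT COUNT(*) FROM (SELECT major FROM students GROUP BY major HAVING COUNT(*) >= 2)

Result:
COUNT(*)
--------
2       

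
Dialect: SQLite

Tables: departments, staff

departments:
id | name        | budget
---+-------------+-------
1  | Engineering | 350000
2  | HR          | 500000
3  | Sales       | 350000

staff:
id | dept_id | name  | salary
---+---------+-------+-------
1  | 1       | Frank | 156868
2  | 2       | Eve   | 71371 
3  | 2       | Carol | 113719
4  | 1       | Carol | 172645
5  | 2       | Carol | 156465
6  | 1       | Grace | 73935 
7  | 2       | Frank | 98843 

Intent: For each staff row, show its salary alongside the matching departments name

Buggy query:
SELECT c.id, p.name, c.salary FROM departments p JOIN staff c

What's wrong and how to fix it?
Bug: JOIN with no ON clause produces a cartesian product; every staff row pairs with every departments row

Fix: Specify the join condition linking the foreign key to the parent id

Corrected query:
SELECT c.id, p.name, c.salary FROM departments p JOIN staff c ON c.dept_id = p.id

Result:
id | name        | salary
---+-------------+-------
1  | Engineering | 156868
2  | HR          | 71371 
3  | HR          | 113719
4  | Engineering | 172645
5  | HR          | 156465
6  | Engineering | 73935 
7  | HR          | 98843 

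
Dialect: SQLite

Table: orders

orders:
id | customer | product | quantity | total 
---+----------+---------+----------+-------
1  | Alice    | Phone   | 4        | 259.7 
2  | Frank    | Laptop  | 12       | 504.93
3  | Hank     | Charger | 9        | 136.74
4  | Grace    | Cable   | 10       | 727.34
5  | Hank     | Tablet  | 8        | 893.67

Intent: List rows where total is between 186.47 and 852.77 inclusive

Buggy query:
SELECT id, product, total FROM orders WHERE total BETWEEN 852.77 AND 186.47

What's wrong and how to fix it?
Bug: The bounds are reversed; BETWEEN a AND b requires a <= b to match anything

Fix: Write BETWEEN 186.47 AND 852.77

Corrected query:
SELECT id, product, total FROM orders WHERE total BETWEEN 186.47 AND 852.77

Result:
id | product | total 
---+---------+-------
1  | Phone   | 259.7 
2  | Laptop  | 504.93
4  | Cable   | 727.34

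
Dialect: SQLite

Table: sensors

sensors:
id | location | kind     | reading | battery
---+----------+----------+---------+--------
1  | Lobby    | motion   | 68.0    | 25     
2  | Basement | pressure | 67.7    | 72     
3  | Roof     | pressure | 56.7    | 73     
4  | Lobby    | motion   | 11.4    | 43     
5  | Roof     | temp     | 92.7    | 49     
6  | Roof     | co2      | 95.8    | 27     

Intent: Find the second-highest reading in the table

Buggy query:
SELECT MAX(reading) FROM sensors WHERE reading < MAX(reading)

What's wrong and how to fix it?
Bug: MAX(reading) on the right of the comparison is an aggregate-in-WHERE error

Fix: Compute the overall MAX in a subquery, then take MAX of rows below it

Corrected query:
SELECT MAX(reading) FROM sensors WHERE reading < (SELECT MAX(reading) FROM sensors)

Result:
MAX(reading)
------------
92.7        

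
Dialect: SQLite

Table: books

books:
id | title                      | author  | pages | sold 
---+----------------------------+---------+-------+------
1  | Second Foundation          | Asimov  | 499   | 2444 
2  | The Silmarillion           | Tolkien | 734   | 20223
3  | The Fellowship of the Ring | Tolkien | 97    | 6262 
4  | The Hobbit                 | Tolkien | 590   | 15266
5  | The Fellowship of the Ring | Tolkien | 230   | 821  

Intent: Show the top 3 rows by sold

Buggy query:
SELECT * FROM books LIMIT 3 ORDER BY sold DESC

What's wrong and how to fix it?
Bug: LIMIT must come after ORDER BY

Fix: Sort with ORDER BY, then apply LIMIT

Corrected query:
SELECT * FROM books ORDER BY sold DESC LIMIT 3

Result:
id | title                      | author  | pages | sold 
---+----------------------------+---------+-------+------
2  | The Silmarillion           | Tolkien | 734   | 20223
4  | The Hobbit                 | Tolkien | 590   | 15266
3  | The Fellowship of the Ring | Tolkien | 97    | 6262 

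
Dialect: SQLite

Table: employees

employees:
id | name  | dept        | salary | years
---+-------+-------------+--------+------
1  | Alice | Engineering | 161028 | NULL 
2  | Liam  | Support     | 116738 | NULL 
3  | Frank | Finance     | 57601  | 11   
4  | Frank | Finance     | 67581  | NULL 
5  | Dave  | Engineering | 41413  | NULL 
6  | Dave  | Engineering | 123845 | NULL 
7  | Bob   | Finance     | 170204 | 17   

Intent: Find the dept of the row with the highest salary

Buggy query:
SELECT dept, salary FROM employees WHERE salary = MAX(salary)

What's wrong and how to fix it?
Bug: WHERE is evaluated per row; an aggregate over the whole table isn't defined there

Fix: Wrap MAX in a scalar subquery so WHERE compares against a single value

Corrected query:
SELECT dept, salary FROM employees WHERE salary = (SELECT MAX(salary) FROM employees)

Result:
dept    | salary
--------+-------
Finance | 170204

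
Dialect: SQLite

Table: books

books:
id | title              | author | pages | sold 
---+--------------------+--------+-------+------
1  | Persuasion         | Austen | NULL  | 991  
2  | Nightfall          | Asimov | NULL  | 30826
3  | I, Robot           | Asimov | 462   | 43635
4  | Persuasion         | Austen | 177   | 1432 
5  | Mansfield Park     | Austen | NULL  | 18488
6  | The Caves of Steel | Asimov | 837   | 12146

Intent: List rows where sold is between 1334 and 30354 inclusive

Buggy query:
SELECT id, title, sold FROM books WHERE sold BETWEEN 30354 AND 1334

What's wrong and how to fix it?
Bug: BETWEEN expects the lower bound first; with 30354 AND 1334 the range is empty

Fix: Swap the bounds so the smaller value comes first

Corrected query:
SELECT id, title, sold FROM books WHERE sold BETWEEN 1334 AND 30354

Result:
id | title              | sold 
---+--------------------+------
4  | Persuasion         | 1432 
5  | Mansfield Park     | 18488
6  | The Caves of Steel | 12146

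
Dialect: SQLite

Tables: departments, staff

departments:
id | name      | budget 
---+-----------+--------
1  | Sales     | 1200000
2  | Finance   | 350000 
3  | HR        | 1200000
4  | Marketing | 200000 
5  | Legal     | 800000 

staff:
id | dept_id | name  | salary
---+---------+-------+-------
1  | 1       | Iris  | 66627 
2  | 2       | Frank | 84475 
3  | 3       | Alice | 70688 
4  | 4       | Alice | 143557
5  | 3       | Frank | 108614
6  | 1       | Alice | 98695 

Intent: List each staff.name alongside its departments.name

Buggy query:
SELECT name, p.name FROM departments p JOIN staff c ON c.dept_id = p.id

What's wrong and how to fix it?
Bug: Both tables have a 'name' column; the unqualified reference is ambiguous

Fix: Qualify the column with its table alias (c.name)

Corrected query:
SELECT c.name, p.name FROM departments p JOIN staff c ON c.dept_id = p.id

Result:
name  | name     
------+----------
Iris  | Sales    
Frank | Finance  
Alice | HR       
Alice | Marketing
Frank | HR       
Alice | Sales    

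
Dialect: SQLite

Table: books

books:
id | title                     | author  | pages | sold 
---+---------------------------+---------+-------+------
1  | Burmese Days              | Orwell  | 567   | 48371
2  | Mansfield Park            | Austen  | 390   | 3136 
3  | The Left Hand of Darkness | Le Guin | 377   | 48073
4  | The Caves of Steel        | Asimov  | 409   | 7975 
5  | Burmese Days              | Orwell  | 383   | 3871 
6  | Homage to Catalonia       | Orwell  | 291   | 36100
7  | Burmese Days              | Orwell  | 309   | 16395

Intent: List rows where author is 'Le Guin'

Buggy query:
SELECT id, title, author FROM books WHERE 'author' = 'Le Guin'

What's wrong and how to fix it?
Bug: 'author' in single quotes is a string literal, not the column; the comparison is literal-vs-literal and never true

Fix: Remove the quotes around the column name (or use double quotes for an identifier)

Corrected query:
SELECT id, title, author FROM books WHERE author = 'Le Guin'

Result:
id | title                     | author 
---+---------------------------+--------
3  | The Left Hand of Darkness | Le Guin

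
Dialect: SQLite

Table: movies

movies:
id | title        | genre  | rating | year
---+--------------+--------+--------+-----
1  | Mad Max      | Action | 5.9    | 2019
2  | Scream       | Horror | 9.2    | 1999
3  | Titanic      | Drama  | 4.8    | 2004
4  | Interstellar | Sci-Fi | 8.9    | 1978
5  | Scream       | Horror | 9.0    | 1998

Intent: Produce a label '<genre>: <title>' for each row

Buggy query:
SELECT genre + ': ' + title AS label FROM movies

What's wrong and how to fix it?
Bug: '+' is numeric addition; on text columns SQLite converts them to 0 instead of concatenating

Fix: Use the || operator for string concatenation

Corrected query:
SELECT genre || ': ' || title AS label FROM movies

Result:
label               
--------------------
Action: Mad Max     
Horror: Scream      
Drama: Titanic      
Sci-Fi: Interstellar
Horror: Scream      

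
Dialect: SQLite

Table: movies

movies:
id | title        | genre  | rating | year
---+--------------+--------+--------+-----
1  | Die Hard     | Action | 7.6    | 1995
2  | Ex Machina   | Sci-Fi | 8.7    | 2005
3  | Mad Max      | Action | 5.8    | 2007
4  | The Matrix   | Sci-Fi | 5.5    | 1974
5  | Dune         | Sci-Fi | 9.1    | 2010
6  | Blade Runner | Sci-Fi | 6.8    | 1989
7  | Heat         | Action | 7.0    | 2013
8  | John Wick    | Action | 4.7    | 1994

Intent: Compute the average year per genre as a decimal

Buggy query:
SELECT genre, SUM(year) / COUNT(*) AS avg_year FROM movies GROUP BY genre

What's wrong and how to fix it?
Bug: Both operands are integers, so '/' performs integer division and truncates

Fix: Cast one side to REAL so the division keeps the fractional part

Corrected query:
SELECT genre, SUM(year) * 1.0 / COUNT(*) AS avg_year FROM movies GROUP BY genre

Result:
genre  | avg_year
-------+---------
Action | 2002.25 
Sci-Fi | 1994.5  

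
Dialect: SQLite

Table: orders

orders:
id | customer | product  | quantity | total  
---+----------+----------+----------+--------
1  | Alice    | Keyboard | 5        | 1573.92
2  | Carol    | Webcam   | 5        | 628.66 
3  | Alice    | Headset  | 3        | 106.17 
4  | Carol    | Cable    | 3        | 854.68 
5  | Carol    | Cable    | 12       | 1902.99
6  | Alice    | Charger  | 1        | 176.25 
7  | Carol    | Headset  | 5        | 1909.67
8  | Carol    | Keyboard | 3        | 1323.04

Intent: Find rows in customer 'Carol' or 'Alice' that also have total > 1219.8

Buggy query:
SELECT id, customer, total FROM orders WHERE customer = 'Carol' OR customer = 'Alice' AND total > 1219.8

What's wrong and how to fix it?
Bug: Without parentheses, AND is evaluated before OR, so the total filter only applies to the 'Alice' branch

Fix: Add parentheses around the OR so the AND applies to both alternatives

Corrected query:
SELECT id, customer, total FROM orders WHERE (customer = 'Carol' OR customer = 'Alice') AND total > 1219.8

Result:
id | customer | total  
---+----------+--------
1  | Alice    | 1573.92
5  | Carol    | 1902.99
7  | Carol    | 1909.67
8  | Carol    | 1323.04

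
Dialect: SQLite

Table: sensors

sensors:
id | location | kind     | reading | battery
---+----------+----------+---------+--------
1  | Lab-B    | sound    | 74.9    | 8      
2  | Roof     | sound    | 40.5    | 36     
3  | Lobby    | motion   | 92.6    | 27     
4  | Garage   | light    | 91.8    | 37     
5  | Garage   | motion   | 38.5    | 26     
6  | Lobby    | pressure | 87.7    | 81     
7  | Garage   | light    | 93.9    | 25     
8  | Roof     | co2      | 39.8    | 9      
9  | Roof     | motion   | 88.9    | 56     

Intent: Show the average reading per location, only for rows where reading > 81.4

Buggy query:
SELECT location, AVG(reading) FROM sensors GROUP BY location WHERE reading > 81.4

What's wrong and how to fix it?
Bug: Row-level WHERE must come before GROUP BY in the clause order

Fix: Place WHERE between FROM and GROUP BY

Corrected query:
SELECT location, AVG(reading) FROM sensors WHERE reading > 81.4 GROUP BY location

Result:
location | AVG(reading)
---------+-------------
Garage   | 92.85       
Lobby    | 90.15       
Roof     | 88.9        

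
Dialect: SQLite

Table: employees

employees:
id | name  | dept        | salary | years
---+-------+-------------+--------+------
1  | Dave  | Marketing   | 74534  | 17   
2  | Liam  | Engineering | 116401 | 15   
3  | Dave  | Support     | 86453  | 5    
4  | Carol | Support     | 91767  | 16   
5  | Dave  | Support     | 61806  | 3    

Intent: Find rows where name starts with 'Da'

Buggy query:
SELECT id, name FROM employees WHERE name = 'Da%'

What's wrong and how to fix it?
Bug: Wildcards only work with LIKE; '=' treats '%' as a literal character

Fix: Use LIKE for wildcard pattern matching

Corrected query:
SELECT id, name FROM employees WHERE name LIKE 'Da%'

Result:
id | name
---+-----
1  | Dave
3  | Dave
5  | Dave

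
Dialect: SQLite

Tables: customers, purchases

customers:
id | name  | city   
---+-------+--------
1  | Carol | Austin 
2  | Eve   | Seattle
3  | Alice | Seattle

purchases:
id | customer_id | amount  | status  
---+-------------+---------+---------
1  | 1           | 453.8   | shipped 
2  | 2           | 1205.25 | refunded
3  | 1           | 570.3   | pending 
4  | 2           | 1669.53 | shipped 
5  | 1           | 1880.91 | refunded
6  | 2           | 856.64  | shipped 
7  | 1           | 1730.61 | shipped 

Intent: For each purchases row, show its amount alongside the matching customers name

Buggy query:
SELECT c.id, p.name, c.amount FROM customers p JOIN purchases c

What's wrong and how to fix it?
Bug: Missing join condition: each purchases row is matched to all customers rows instead of just its own

Fix: Specify the join condition linking the foreign key to the parent id

Corrected query:
SELECT c.id, p.name, c.amount FROM customers p JOIN purchases c ON c.customer_id = p.id

Result:
id | name  | amount 
---+-------+--------
1  | Carol | 453.8  
2  | Eve   | 1205.25
3  | Carol | 570.3  
4  | Eve   | 1669.53
5  | Carol | 1880.91
6  | Eve   | 856.64 
7  | Carol | 1730.61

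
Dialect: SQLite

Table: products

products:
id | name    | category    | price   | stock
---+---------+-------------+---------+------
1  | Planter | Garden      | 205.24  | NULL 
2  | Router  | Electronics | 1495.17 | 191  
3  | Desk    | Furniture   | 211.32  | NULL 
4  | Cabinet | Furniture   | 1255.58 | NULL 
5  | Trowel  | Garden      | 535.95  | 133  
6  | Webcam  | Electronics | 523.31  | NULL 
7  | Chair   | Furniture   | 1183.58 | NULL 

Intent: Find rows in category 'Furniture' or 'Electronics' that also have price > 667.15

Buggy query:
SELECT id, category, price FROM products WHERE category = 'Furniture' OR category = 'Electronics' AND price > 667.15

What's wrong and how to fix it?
Bug: Without parentheses, AND is evaluated before OR, so the price filter only applies to the 'Electronics' branch

Fix: Group the OR with parentheses (or use IN), then AND the threshold

Corrected query:
SELECT id, category, price FROM products WHERE (category = 'Furniture' OR category = 'Electronics') AND price > 667.15

Result:
id | category    | price  
---+-------------+--------
2  | Electronics | 1495.17
4  | Furniture   | 1255.58
7  | Furniture   | 1183.58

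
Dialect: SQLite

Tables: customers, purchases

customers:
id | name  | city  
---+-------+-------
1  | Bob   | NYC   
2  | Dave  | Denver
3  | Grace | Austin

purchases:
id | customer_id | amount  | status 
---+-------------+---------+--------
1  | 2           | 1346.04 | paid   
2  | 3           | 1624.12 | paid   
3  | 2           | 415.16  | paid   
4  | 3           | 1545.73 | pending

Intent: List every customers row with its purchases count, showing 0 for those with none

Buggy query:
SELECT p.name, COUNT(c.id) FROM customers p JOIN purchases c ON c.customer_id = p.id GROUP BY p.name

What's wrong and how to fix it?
Bug: An inner join excludes parents with zero children

Fix: Use LEFT JOIN so parents without children still appear (COUNT(c.id) gives 0)

Corrected query:
SELECT p.name, COUNT(c.id) FROM customers p LEFT JOIN purchases c ON c.customer_id = p.id GROUP BY p.name

Result:
name  | COUNT(c.id)
------+------------
Bob   | 0          
Dave  | 2          
Grace | 2          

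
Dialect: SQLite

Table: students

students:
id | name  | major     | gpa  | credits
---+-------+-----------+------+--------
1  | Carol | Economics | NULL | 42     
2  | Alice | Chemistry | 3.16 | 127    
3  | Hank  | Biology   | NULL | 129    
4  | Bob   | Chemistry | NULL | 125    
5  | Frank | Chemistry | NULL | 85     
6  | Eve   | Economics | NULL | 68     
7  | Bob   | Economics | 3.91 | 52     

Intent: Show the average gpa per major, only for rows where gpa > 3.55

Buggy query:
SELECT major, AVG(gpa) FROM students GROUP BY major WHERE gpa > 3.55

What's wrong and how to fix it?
Bug: WHERE cannot follow GROUP BY

Fix: Move the WHERE clause before GROUP BY

Corrected query:
SELECT major, AVG(gpa) FROM students WHERE gpa > 3.55 GROUP BY major

Result:
major     | AVG(gpa)
----------+---------
Economics | 3.91    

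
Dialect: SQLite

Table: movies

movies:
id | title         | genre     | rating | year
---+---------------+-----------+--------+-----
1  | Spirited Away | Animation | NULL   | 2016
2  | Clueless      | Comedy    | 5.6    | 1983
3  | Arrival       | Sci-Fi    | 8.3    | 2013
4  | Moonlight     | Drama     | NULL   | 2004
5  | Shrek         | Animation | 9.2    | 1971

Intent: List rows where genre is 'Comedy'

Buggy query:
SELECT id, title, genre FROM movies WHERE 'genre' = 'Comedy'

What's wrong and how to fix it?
Bug: Single quotes denote string literals in SQL; the column name is being compared as a constant string

Fix: Remove the quotes around the column name (or use double quotes for an identifier)

Corrected query:
SELECT id, title, genre FROM movies WHERE genre = 'Comedy'

Result:
id | title    | genre 
---+----------+-------
2  | Clueless | Comedy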